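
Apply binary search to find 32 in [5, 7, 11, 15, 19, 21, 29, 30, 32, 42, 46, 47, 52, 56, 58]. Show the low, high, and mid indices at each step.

Binary search for 32 in [5, 7, 11, 15, 19, 21, 29, 30, 32, 42, 46, 47, 52, 56, 58]:

lo=0, hi=14, mid=7, arr[mid]=30 -> 30 < 32, search right half
lo=8, hi=14, mid=11, arr[mid]=47 -> 47 > 32, search left half
lo=8, hi=10, mid=9, arr[mid]=42 -> 42 > 32, search left half
lo=8, hi=8, mid=8, arr[mid]=32 -> Found target at index 8!

Binary search finds 32 at index 8 after 4 comparisons. The search repeatedly halves the search space by comparing with the middle element.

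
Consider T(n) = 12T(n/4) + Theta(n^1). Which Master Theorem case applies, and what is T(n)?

Master Theorem for T(n) = 12T(n/4) + O(n^1):

a = 12, b = 4, c = 1
log_b(a) = log_4(12) = 1.7925

Case 1: c = 1 < log_4(12) = 1.7925
T(n) = O(n^(log_4 12))

For T(n) = 12T(n/4) + O(n^1): log_4(12) = 1.7925. This is Case 1 of the Master Theorem (c < log_b(a), work dominated by leaves), giving O(n^(log_4 12)).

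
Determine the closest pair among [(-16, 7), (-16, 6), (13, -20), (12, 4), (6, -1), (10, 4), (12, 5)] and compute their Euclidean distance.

Computing all pairwise distances among 7 points:

d((-16, 7), (-16, 6)) = 1.0 <-- minimum
d((-16, 7), (13, -20)) = 39.6232
d((-16, 7), (12, 4)) = 28.1603
d((-16, 7), (6, -1)) = 23.4094
d((-16, 7), (10, 4)) = 26.1725
d((-16, 7), (12, 5)) = 28.0713
d((-16, 6), (13, -20)) = 38.9487
d((-16, 6), (12, 4)) = 28.0713
d((-16, 6), (6, -1)) = 23.0868
d((-16, 6), (10, 4)) = 26.0768
d((-16, 6), (12, 5)) = 28.0179
d((13, -20), (12, 4)) = 24.0208
d((13, -20), (6, -1)) = 20.2485
d((13, -20), (10, 4)) = 24.1868
d((13, -20), (12, 5)) = 25.02
d((12, 4), (6, -1)) = 7.8102
d((12, 4), (10, 4)) = 2.0
d((12, 4), (12, 5)) = 1.0 <-- minimum
d((6, -1), (10, 4)) = 6.4031
d((6, -1), (12, 5)) = 8.4853
d((10, 4), (12, 5)) = 2.2361

Minimum distance: 1.0 (tie among 2 pairs: (-16, 7) and (-16, 6); (12, 4) and (12, 5))

The minimum Euclidean distance is 1.0. There is a tie: 2 pairs achieve this minimum — (-16, 7) and (-16, 6); (12, 4) and (12, 5). Any of these is a valid closest pair. For 7 points, brute-force pairwise comparison is shown above. For large n, the divide-and-conquer algorithm (sort by x, recurse on halves, check the dividing strip) achieves O(n log n).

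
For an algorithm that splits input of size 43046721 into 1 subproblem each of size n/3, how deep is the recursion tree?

For divide and conquer with division factor 3:

Problem sizes at each level:
Level 0: 43046721
Level 1: 14348907
Level 2: 4782969
Level 3: 1594323
Level 4: 531441
Level 5: 177147
Level 6: 59049
Level 7: 19683
Level 8: 6561
Level 9: 2187
Level 10: 729
Level 11: 243
Level 12: 81
Level 13: 27
Level 14: 9
Level 15: 3
Level 16: 1

The root is level 0 and the size-1 base case is level 16 (the tree spans levels 0 through 16, i.e. 17 levels counting the root), so the depth is the number of divisions: log_3(43046721) = 16

The recursion tree depth is log_3(43046721) = 16. At each level, the problem size is divided by 3, so it takes 16 divisions to reduce to a base case of size 1. The algorithm makes 1 recursive call at each level.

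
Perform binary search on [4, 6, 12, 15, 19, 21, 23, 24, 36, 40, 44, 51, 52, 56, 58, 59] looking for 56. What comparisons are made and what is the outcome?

Binary search for 56 in [4, 6, 12, 15, 19, 21, 23, 24, 36, 40, 44, 51, 52, 56, 58, 59]:

lo=0, hi=15, mid=7, arr[mid]=24 -> 24 < 56, search right half
lo=8, hi=15, mid=11, arr[mid]=51 -> 51 < 56, search right half
lo=12, hi=15, mid=13, arr[mid]=56 -> Found target at index 13!

Binary search finds 56 at index 13 after 3 comparisons. The search repeatedly halves the search space by comparing with the middle element.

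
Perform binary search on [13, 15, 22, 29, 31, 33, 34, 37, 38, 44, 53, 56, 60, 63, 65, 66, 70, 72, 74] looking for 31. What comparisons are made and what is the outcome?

Binary search for 31 in [13, 15, 22, 29, 31, 33, 34, 37, 38, 44, 53, 56, 60, 63, 65, 66, 70, 72, 74]:

lo=0, hi=18, mid=9, arr[mid]=44 -> 44 > 31, search left half
lo=0, hi=8, mid=4, arr[mid]=31 -> Found target at index 4!

Binary search finds 31 at index 4 after 2 comparisons. The search repeatedly halves the search space by comparing with the middle element.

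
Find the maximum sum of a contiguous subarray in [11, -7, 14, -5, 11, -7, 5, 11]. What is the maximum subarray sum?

Using Kadane's algorithm on [11, -7, 14, -5, 11, -7, 5, 11]:

Scanning through the array:
Position 1 (value -7): max_ending_here = 4, max_so_far = 11
Position 2 (value 14): max_ending_here = 18, max_so_far = 18
Position 3 (value -5): max_ending_here = 13, max_so_far = 18
Position 4 (value 11): max_ending_here = 24, max_so_far = 24
Position 5 (value -7): max_ending_here = 17, max_so_far = 24
Position 6 (value 5): max_ending_here = 22, max_so_far = 24
Position 7 (value 11): max_ending_here = 33, max_so_far = 33

Maximum subarray: [11, -7, 14, -5, 11, -7, 5, 11]
Maximum sum: 33

The maximum subarray is [11, -7, 14, -5, 11, -7, 5, 11] with sum 33. This subarray runs from index 0 to index 7.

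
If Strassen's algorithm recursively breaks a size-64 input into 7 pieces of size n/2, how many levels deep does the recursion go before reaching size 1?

For divide and conquer with division factor 2:

Problem sizes at each level:
Level 0: 64
Level 1: 32
Level 2: 16
Level 3: 8
Level 4: 4
Level 5: 2
Level 6: 1

The root is level 0 and the size-1 base case is level 6 (the tree spans levels 0 through 6, i.e. 7 levels counting the root), so the depth is the number of divisions: log_2(64) = 6

The recursion tree depth is log_2(64) = 6. At each level, the problem size is divided by 2, so it takes 6 divisions to reduce to a base case of size 1. The algorithm makes 7 recursive calls at each level.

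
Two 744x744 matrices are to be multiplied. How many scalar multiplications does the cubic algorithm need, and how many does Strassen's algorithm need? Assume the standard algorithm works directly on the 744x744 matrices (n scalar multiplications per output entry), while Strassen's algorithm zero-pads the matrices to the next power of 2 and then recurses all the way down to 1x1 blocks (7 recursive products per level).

Matrix multiplication for 744x744 matrices:

Strassen's algorithm requires power-of-2 dimensions. Pad 744x744 to 1024x1024 (next power of 2).

Standard algorithm: 744^3 = 411830784 multiplications
Strassen's algorithm: 7^(log2(1024)) = 7^10 = 282475249 multiplications
Savings: 411830784 - 282475249 = 129355535 multiplications

Standard: 411830784 multiplications (744^3). Strassen: 282475249 multiplications (7^10, after padding to 1024x1024). Strassen reduces 8 recursive multiplications to 7 at each level.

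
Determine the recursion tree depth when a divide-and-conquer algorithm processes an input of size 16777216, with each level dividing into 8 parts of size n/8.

For divide and conquer with division factor 8:

Problem sizes at each level:
Level 0: 16777216
Level 1: 2097152
Level 2: 262144
Level 3: 32768
Level 4: 4096
Level 5: 512
Level 6: 64
Level 7: 8
Level 8: 1

The root is level 0 and the size-1 base case is level 8 (the tree spans levels 0 through 8, i.e. 9 levels counting the root), so the depth is the number of divisions: log_8(16777216) = 8

The recursion tree depth is log_8(16777216) = 8. At each level, the problem size is divided by 8, so it takes 8 divisions to reduce to a base case of size 1. The algorithm makes 8 recursive calls at each level.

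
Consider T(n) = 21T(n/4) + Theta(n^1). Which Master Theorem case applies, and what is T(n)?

Master Theorem for T(n) = 21T(n/4) + O(n^1):

a = 21, b = 4, c = 1
log_b(a) = log_4(21) = 2.1962

Case 1: c = 1 < log_4(21) = 2.1962
T(n) = O(n^(log_4 21))

For T(n) = 21T(n/4) + O(n^1): log_4(21) = 2.1962. This is Case 1 of the Master Theorem (c < log_b(a), work dominated by leaves), giving O(n^(log_4 21)).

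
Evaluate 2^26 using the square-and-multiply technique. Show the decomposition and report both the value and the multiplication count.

Computing 2^26 by squaring (build up from 2^1; each line after the first costs one multiplication):

2^1 = 2
2^2 = (2^1)^2 = 2^2 = 4
2^3 = 2 * 2^2 = 2 * 4 = 8
2^6 = (2^3)^2 = 8^2 = 64
2^12 = (2^6)^2 = 64^2 = 4096
2^13 = 2 * 2^12 = 2 * 4096 = 8192
2^26 = (2^13)^2 = 8192^2 = 67108864

Result: 67108864
Multiplications needed: 6 (6 lines after 2^1)

2^26 = 67108864. Using exponentiation by squaring, this requires 6 multiplications. The key idea: if the exponent is even, square the half-power; if odd, multiply by the base once.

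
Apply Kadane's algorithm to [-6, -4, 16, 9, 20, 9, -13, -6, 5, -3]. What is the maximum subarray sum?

Using Kadane's algorithm on [-6, -4, 16, 9, 20, 9, -13, -6, 5, -3]:

Scanning through the array:
Position 1 (value -4): max_ending_here = -4, max_so_far = -4
Position 2 (value 16): max_ending_here = 16, max_so_far = 16
Position 3 (value 9): max_ending_here = 25, max_so_far = 25
Position 4 (value 20): max_ending_here = 45, max_so_far = 45
Position 5 (value 9): max_ending_here = 54, max_so_far = 54
Position 6 (value -13): max_ending_here = 41, max_so_far = 54
Position 7 (value -6): max_ending_here = 35, max_so_far = 54
Position 8 (value 5): max_ending_here = 40, max_so_far = 54
Position 9 (value -3): max_ending_here = 37, max_so_far = 54

Maximum subarray: [16, 9, 20, 9]
Maximum sum: 54

The maximum subarray is [16, 9, 20, 9] with sum 54. This subarray runs from index 2 to index 5.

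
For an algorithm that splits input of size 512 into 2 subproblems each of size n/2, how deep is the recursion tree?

For divide and conquer with division factor 2:

Problem sizes at each level:
Level 0: 512
Level 1: 256
Level 2: 128
Level 3: 64
Level 4: 32
Level 5: 16
Level 6: 8
Level 7: 4
Level 8: 2
Level 9: 1

The root is level 0 and the size-1 base case is level 9 (the tree spans levels 0 through 9, i.e. 10 levels counting the root), so the depth is the number of divisions: log_2(512) = 9

The recursion tree depth is log_2(512) = 9. At each level, the problem size is divided by 2, so it takes 9 divisions to reduce to a base case of size 1. The algorithm makes 2 recursive calls at each level.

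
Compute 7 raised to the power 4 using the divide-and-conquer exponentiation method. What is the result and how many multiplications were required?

Computing 7^4 by squaring (build up from 7^1; each line after the first costs one multiplication):

7^1 = 7
7^2 = (7^1)^2 = 7^2 = 49
7^4 = (7^2)^2 = 49^2 = 2401

Result: 2401
Multiplications needed: 2 (2 lines after 7^1)

7^4 = 2401. Using exponentiation by squaring, this requires 2 multiplications. The key idea: if the exponent is even, square the half-power; if odd, multiply by the base once.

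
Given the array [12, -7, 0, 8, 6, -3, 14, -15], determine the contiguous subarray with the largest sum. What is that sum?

Using Kadane's algorithm on [12, -7, 0, 8, 6, -3, 14, -15]:

Scanning through the array:
Position 1 (value -7): max_ending_here = 5, max_so_far = 12
Position 2 (value 0): max_ending_here = 5, max_so_far = 12
Position 3 (value 8): max_ending_here = 13, max_so_far = 13
Position 4 (value 6): max_ending_here = 19, max_so_far = 19
Position 5 (value -3): max_ending_here = 16, max_so_far = 19
Position 6 (value 14): max_ending_here = 30, max_so_far = 30
Position 7 (value -15): max_ending_here = 15, max_so_far = 30

Maximum subarray: [12, -7, 0, 8, 6, -3, 14]
Maximum sum: 30

The maximum subarray is [12, -7, 0, 8, 6, -3, 14] with sum 30. This subarray runs from index 0 to index 6.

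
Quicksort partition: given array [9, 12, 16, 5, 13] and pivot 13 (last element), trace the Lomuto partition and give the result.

Lomuto partition with pivot = 13:

Initial array: [9, 12, 16, 5, 13]

arr[0]=9 <= 13: swap with position 0, array becomes [9, 12, 16, 5, 13]
arr[1]=12 <= 13: swap with position 1, array becomes [9, 12, 16, 5, 13]
arr[2]=16 > 13: no swap
arr[3]=5 <= 13: swap with position 2, array becomes [9, 12, 5, 16, 13]

Place pivot at position 3: [9, 12, 5, 13, 16]
Pivot position: 3

After partitioning with pivot 13, the array becomes [9, 12, 5, 13, 16]. The pivot is placed at index 3. All elements to the left of the pivot are <= 13, and all elements to the right are > 13.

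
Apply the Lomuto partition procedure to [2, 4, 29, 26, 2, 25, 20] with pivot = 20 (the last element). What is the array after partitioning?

Lomuto partition with pivot = 20:

Initial array: [2, 4, 29, 26, 2, 25, 20]

arr[0]=2 <= 20: swap with position 0, array becomes [2, 4, 29, 26, 2, 25, 20]
arr[1]=4 <= 20: swap with position 1, array becomes [2, 4, 29, 26, 2, 25, 20]
arr[2]=29 > 20: no swap
arr[3]=26 > 20: no swap
arr[4]=2 <= 20: swap with position 2, array becomes [2, 4, 2, 26, 29, 25, 20]
arr[5]=25 > 20: no swap

Place pivot at position 3: [2, 4, 2, 20, 29, 25, 26]
Pivot position: 3

After partitioning with pivot 20, the array becomes [2, 4, 2, 20, 29, 25, 26]. The pivot is placed at index 3. All elements to the left of the pivot are <= 20, and all elements to the right are > 20.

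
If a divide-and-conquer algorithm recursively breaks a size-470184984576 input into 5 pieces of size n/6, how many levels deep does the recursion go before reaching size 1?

For divide and conquer with division factor 6:

Problem sizes at each level:
Level 0: 470184984576
Level 1: 78364164096
Level 2: 13060694016
Level 3: 2176782336
Level 4: 362797056
Level 5: 60466176
Level 6: 10077696
Level 7: 1679616
Level 8: 279936
Level 9: 46656
Level 10: 7776
Level 11: 1296
Level 12: 216
Level 13: 36
Level 14: 6
Level 15: 1

The root is level 0 and the size-1 base case is level 15 (the tree spans levels 0 through 15, i.e. 16 levels counting the root), so the depth is the number of divisions: log_6(470184984576) = 15

The recursion tree depth is log_6(470184984576) = 15. At each level, the problem size is divided by 6, so it takes 15 divisions to reduce to a base case of size 1. The algorithm makes 5 recursive calls at each level.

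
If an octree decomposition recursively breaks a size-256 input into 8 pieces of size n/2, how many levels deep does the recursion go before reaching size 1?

For divide and conquer with division factor 2:

Problem sizes at each level:
Level 0: 256
Level 1: 128
Level 2: 64
Level 3: 32
Level 4: 16
Level 5: 8
Level 6: 4
Level 7: 2
Level 8: 1

The root is level 0 and the size-1 base case is level 8 (the tree spans levels 0 through 8, i.e. 9 levels counting the root), so the depth is the number of divisions: log_2(256) = 8

The recursion tree depth is log_2(256) = 8. At each level, the problem size is divided by 2, so it takes 8 divisions to reduce to a base case of size 1. The algorithm makes 8 recursive calls at each level.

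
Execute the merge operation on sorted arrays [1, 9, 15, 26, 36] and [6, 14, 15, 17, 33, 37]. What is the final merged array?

Merging process:

Compare 1 vs 6: take 1 from left. Merged: [1]
Compare 9 vs 6: take 6 from right. Merged: [1, 6]
Compare 9 vs 14: take 9 from left. Merged: [1, 6, 9]
Compare 15 vs 14: take 14 from right. Merged: [1, 6, 9, 14]
Compare 15 vs 15: take 15 from left. Merged: [1, 6, 9, 14, 15]
Compare 26 vs 15: take 15 from right. Merged: [1, 6, 9, 14, 15, 15]
Compare 26 vs 17: take 17 from right. Merged: [1, 6, 9, 14, 15, 15, 17]
Compare 26 vs 33: take 26 from left. Merged: [1, 6, 9, 14, 15, 15, 17, 26]
Compare 36 vs 33: take 33 from right. Merged: [1, 6, 9, 14, 15, 15, 17, 26, 33]
Compare 36 vs 37: take 36 from left. Merged: [1, 6, 9, 14, 15, 15, 17, 26, 33, 36]
Append remaining from right: [37]. Merged: [1, 6, 9, 14, 15, 15, 17, 26, 33, 36, 37]

Final merged array: [1, 6, 9, 14, 15, 15, 17, 26, 33, 36, 37]
Total comparisons: 10

The merged array is [1, 6, 9, 14, 15, 15, 17, 26, 33, 36, 37], requiring 10 comparisons. The merge step runs in O(n) time where n is the total number of elements.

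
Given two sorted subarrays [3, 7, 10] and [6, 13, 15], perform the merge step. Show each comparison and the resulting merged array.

Merging process:

Compare 3 vs 6: take 3 from left. Merged: [3]
Compare 7 vs 6: take 6 from right. Merged: [3, 6]
Compare 7 vs 13: take 7 from left. Merged: [3, 6, 7]
Compare 10 vs 13: take 10 from left. Merged: [3, 6, 7, 10]
Append remaining from right: [13, 15]. Merged: [3, 6, 7, 10, 13, 15]

Final merged array: [3, 6, 7, 10, 13, 15]
Total comparisons: 4

The merged array is [3, 6, 7, 10, 13, 15], requiring 4 comparisons. The merge step runs in O(n) time where n is the total number of elements.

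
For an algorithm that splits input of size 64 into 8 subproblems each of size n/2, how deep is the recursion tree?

For divide and conquer with division factor 2:

Problem sizes at each level:
Level 0: 64
Level 1: 32
Level 2: 16
Level 3: 8
Level 4: 4
Level 5: 2
Level 6: 1

The root is level 0 and the size-1 base case is level 6 (the tree spans levels 0 through 6, i.e. 7 levels counting the root), so the depth is the number of divisions: log_2(64) = 6

The recursion tree depth is log_2(64) = 6. At each level, the problem size is divided by 2, so it takes 6 divisions to reduce to a base case of size 1. The algorithm makes 8 recursive calls at each level.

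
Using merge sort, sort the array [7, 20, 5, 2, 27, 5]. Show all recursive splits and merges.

Merge sort trace:

Split: [7, 20, 5, 2, 27, 5] -> [7, 20, 5] and [2, 27, 5]
  Split: [7, 20, 5] -> [7] and [20, 5]
    Split: [20, 5] -> [20] and [5]
    Merge: [20] + [5] -> [5, 20]
  Merge: [7] + [5, 20] -> [5, 7, 20]
  Split: [2, 27, 5] -> [2] and [27, 5]
    Split: [27, 5] -> [27] and [5]
    Merge: [27] + [5] -> [5, 27]
  Merge: [2] + [5, 27] -> [2, 5, 27]
Merge: [5, 7, 20] + [2, 5, 27] -> [2, 5, 5, 7, 20, 27]

Final sorted array: [2, 5, 5, 7, 20, 27]

The merge sort proceeds by recursively splitting the array and merging sorted halves.
After all merges, the sorted array is [2, 5, 5, 7, 20, 27].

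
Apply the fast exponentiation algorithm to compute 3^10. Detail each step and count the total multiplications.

Computing 3^10 by squaring (build up from 3^1; each line after the first costs one multiplication):

3^1 = 3
3^2 = (3^1)^2 = 3^2 = 9
3^4 = (3^2)^2 = 9^2 = 81
3^5 = 3 * 3^4 = 3 * 81 = 243
3^10 = (3^5)^2 = 243^2 = 59049

Result: 59049
Multiplications needed: 4 (4 lines after 3^1)

3^10 = 59049. Using exponentiation by squaring, this requires 4 multiplications. The key idea: if the exponent is even, square the half-power; if odd, multiply by the base once.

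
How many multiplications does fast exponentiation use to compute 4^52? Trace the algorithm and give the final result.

Computing 4^52 by squaring (build up from 4^1; each line after the first costs one multiplication):

4^1 = 4
4^2 = (4^1)^2 = 4^2 = 16
4^3 = 4 * 4^2 = 4 * 16 = 64
4^6 = (4^3)^2 = 64^2 = 4096
4^12 = (4^6)^2 = 4096^2 = 16777216
4^13 = 4 * 4^12 = 4 * 16777216 = 67108864
4^26 = (4^13)^2 = 67108864^2 = 4503599627370496
4^52 = (4^26)^2 = 4503599627370496^2 = 20282409603651670423947251286016

Result: 20282409603651670423947251286016
Multiplications needed: 7 (7 lines after 4^1)

4^52 = 20282409603651670423947251286016. Using exponentiation by squaring, this requires 7 multiplications. The key idea: if the exponent is even, square the half-power; if odd, multiply by the base once.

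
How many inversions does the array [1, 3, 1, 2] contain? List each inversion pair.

Finding inversions in [1, 3, 1, 2]:

(1, 2): arr[1]=3 > arr[2]=1
(1, 3): arr[1]=3 > arr[3]=2

Total inversions: 2

The array has 2 inversion(s): (1,2), (1,3). Each pair (i,j) satisfies i < j and arr[i] > arr[j].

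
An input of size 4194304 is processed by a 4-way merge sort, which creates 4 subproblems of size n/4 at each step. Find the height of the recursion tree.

For divide and conquer with division factor 4:

Problem sizes at each level:
Level 0: 4194304
Level 1: 1048576
Level 2: 262144
Level 3: 65536
Level 4: 16384
Level 5: 4096
Level 6: 1024
Level 7: 256
Level 8: 64
Level 9: 16
Level 10: 4
Level 11: 1

The root is level 0 and the size-1 base case is level 11 (the tree spans levels 0 through 11, i.e. 12 levels counting the root), so the depth is the number of divisions: log_4(4194304) = 11

The recursion tree depth is log_4(4194304) = 11. At each level, the problem size is divided by 4, so it takes 11 divisions to reduce to a base case of size 1. The algorithm makes 4 recursive calls at each level.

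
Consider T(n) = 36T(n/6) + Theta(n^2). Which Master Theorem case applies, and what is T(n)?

Master Theorem for T(n) = 36T(n/6) + O(n^2):

a = 36, b = 6, c = 2
log_b(a) = log_6(36) = 2.0000

Case 2: c = 2 = log_6(36) = 2.0000
T(n) = O(n^2 log n) = O(n^2 log n)

For T(n) = 36T(n/6) + O(n^2): log_6(36) = 2.0000. This is Case 2 of the Master Theorem (c = log_b(a), equal work at all levels), giving O(n^2 log n).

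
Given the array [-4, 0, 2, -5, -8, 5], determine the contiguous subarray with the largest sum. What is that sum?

Using Kadane's algorithm on [-4, 0, 2, -5, -8, 5]:

Scanning through the array:
Position 1 (value 0): max_ending_here = 0, max_so_far = 0
Position 2 (value 2): max_ending_here = 2, max_so_far = 2
Position 3 (value -5): max_ending_here = -3, max_so_far = 2
Position 4 (value -8): max_ending_here = -8, max_so_far = 2
Position 5 (value 5): max_ending_here = 5, max_so_far = 5

Maximum subarray: [5]
Maximum sum: 5

The maximum subarray is [5] with sum 5. This subarray runs from index 5 to index 5.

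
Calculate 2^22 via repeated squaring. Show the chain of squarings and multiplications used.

Computing 2^22 by squaring (build up from 2^1; each line after the first costs one multiplication):

2^1 = 2
2^2 = (2^1)^2 = 2^2 = 4
2^4 = (2^2)^2 = 4^2 = 16
2^5 = 2 * 2^4 = 2 * 16 = 32
2^10 = (2^5)^2 = 32^2 = 1024
2^11 = 2 * 2^10 = 2 * 1024 = 2048
2^22 = (2^11)^2 = 2048^2 = 4194304

Result: 4194304
Multiplications needed: 6 (6 lines after 2^1)

2^22 = 4194304. Using exponentiation by squaring, this requires 6 multiplications. The key idea: if the exponent is even, square the half-power; if odd, multiply by the base once.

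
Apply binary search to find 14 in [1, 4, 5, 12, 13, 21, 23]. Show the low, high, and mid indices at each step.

Binary search for 14 in [1, 4, 5, 12, 13, 21, 23]:

lo=0, hi=6, mid=3, arr[mid]=12 -> 12 < 14, search right half
lo=4, hi=6, mid=5, arr[mid]=21 -> 21 > 14, search left half
lo=4, hi=4, mid=4, arr[mid]=13 -> 13 < 14, search right half
lo=5 > hi=4, target 14 not found

Binary search determines that 14 is not in the array after 3 comparisons. The search space was exhausted without finding the target.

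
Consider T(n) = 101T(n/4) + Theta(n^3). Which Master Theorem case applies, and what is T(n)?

Master Theorem for T(n) = 101T(n/4) + O(n^3):

a = 101, b = 4, c = 3
log_b(a) = log_4(101) = 3.3291

Case 1: c = 3 < log_4(101) = 3.3291
T(n) = O(n^(log_4 101))

For T(n) = 101T(n/4) + O(n^3): log_4(101) = 3.3291. This is Case 1 of the Master Theorem (c < log_b(a), work dominated by leaves), giving O(n^(log_4 101)).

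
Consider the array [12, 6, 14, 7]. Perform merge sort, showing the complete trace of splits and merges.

Merge sort trace:

Split: [12, 6, 14, 7] -> [12, 6] and [14, 7]
  Split: [12, 6] -> [12] and [6]
  Merge: [12] + [6] -> [6, 12]
  Split: [14, 7] -> [14] and [7]
  Merge: [14] + [7] -> [7, 14]
Merge: [6, 12] + [7, 14] -> [6, 7, 12, 14]

Final sorted array: [6, 7, 12, 14]

The merge sort proceeds by recursively splitting the array and merging sorted halves.
After all merges, the sorted array is [6, 7, 12, 14].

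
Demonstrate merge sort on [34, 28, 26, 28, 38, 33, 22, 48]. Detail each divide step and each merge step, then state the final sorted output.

Merge sort trace:

Split: [34, 28, 26, 28, 38, 33, 22, 48] -> [34, 28, 26, 28] and [38, 33, 22, 48]
  Split: [34, 28, 26, 28] -> [34, 28] and [26, 28]
    Split: [34, 28] -> [34] and [28]
    Merge: [34] + [28] -> [28, 34]
    Split: [26, 28] -> [26] and [28]
    Merge: [26] + [28] -> [26, 28]
  Merge: [28, 34] + [26, 28] -> [26, 28, 28, 34]
  Split: [38, 33, 22, 48] -> [38, 33] and [22, 48]
    Split: [38, 33] -> [38] and [33]
    Merge: [38] + [33] -> [33, 38]
    Split: [22, 48] -> [22] and [48]
    Merge: [22] + [48] -> [22, 48]
  Merge: [33, 38] + [22, 48] -> [22, 33, 38, 48]
Merge: [26, 28, 28, 34] + [22, 33, 38, 48] -> [22, 26, 28, 28, 33, 34, 38, 48]

Final sorted array: [22, 26, 28, 28, 33, 34, 38, 48]

The merge sort proceeds by recursively splitting the array and merging sorted halves.
After all merges, the sorted array is [22, 26, 28, 28, 33, 34, 38, 48].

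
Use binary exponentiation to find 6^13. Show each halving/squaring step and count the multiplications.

Computing 6^13 by squaring (build up from 6^1; each line after the first costs one multiplication):

6^1 = 6
6^2 = (6^1)^2 = 6^2 = 36
6^3 = 6 * 6^2 = 6 * 36 = 216
6^6 = (6^3)^2 = 216^2 = 46656
6^12 = (6^6)^2 = 46656^2 = 2176782336
6^13 = 6 * 6^12 = 6 * 2176782336 = 13060694016

Result: 13060694016
Multiplications needed: 5 (5 lines after 6^1)

6^13 = 13060694016. Using exponentiation by squaring, this requires 5 multiplications. The key idea: if the exponent is even, square the half-power; if odd, multiply by the base once.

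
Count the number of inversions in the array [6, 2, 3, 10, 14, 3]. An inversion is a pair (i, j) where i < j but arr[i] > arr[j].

Finding inversions in [6, 2, 3, 10, 14, 3]:

(0, 1): arr[0]=6 > arr[1]=2
(0, 2): arr[0]=6 > arr[2]=3
(0, 5): arr[0]=6 > arr[5]=3
(3, 5): arr[3]=10 > arr[5]=3
(4, 5): arr[4]=14 > arr[5]=3

Total inversions: 5

The array has 5 inversion(s): (0,1), (0,2), (0,5), (3,5), (4,5). Each pair (i,j) satisfies i < j and arr[i] > arr[j].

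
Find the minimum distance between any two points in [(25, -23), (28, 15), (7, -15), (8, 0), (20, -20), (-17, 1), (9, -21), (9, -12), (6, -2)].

Computing all pairwise distances among 9 points:

d((25, -23), (28, 15)) = 38.1182
d((25, -23), (7, -15)) = 19.6977
d((25, -23), (8, 0)) = 28.6007
d((25, -23), (20, -20)) = 5.831
d((25, -23), (-17, 1)) = 48.3735
d((25, -23), (9, -21)) = 16.1245
d((25, -23), (9, -12)) = 19.4165
d((25, -23), (6, -2)) = 28.3196
d((28, 15), (7, -15)) = 36.6197
d((28, 15), (8, 0)) = 25.0
d((28, 15), (20, -20)) = 35.9026
d((28, 15), (-17, 1)) = 47.1275
d((28, 15), (9, -21)) = 40.7063
d((28, 15), (9, -12)) = 33.0151
d((28, 15), (6, -2)) = 27.8029
d((7, -15), (8, 0)) = 15.0333
d((7, -15), (20, -20)) = 13.9284
d((7, -15), (-17, 1)) = 28.8444
d((7, -15), (9, -21)) = 6.3246
d((7, -15), (9, -12)) = 3.6056
d((7, -15), (6, -2)) = 13.0384
d((8, 0), (20, -20)) = 23.3238
d((8, 0), (-17, 1)) = 25.02
d((8, 0), (9, -21)) = 21.0238
d((8, 0), (9, -12)) = 12.0416
d((8, 0), (6, -2)) = 2.8284 <-- minimum
d((20, -20), (-17, 1)) = 42.5441
d((20, -20), (9, -21)) = 11.0454
d((20, -20), (9, -12)) = 13.6015
d((20, -20), (6, -2)) = 22.8035
d((-17, 1), (9, -21)) = 34.0588
d((-17, 1), (9, -12)) = 29.0689
d((-17, 1), (6, -2)) = 23.1948
d((9, -21), (9, -12)) = 9.0
d((9, -21), (6, -2)) = 19.2354
d((9, -12), (6, -2)) = 10.4403

Closest pair: (8, 0) and (6, -2) with distance 2.8284

The closest pair is (8, 0) and (6, -2) with Euclidean distance 2.8284. For 9 points, brute-force pairwise comparison is shown above. For large n, the divide-and-conquer algorithm (sort by x, recurse on halves, check the dividing strip) achieves O(n log n).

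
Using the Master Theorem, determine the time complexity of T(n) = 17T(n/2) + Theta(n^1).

Master Theorem for T(n) = 17T(n/2) + O(n^1):

a = 17, b = 2, c = 1
log_b(a) = log_2(17) = 4.0875

Case 1: c = 1 < log_2(17) = 4.0875
T(n) = O(n^(log_2 17))

For T(n) = 17T(n/2) + O(n^1): log_2(17) = 4.0875. This is Case 1 of the Master Theorem (c < log_b(a), work dominated by leaves), giving O(n^(log_2 17)).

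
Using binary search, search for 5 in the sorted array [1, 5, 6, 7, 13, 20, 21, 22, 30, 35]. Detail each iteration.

Binary search for 5 in [1, 5, 6, 7, 13, 20, 21, 22, 30, 35]:

lo=0, hi=9, mid=4, arr[mid]=13 -> 13 > 5, search left half
lo=0, hi=3, mid=1, arr[mid]=5 -> Found target at index 1!

Binary search finds 5 at index 1 after 2 comparisons. The search repeatedly halves the search space by comparing with the middle element.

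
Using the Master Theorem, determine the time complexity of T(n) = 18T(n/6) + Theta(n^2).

Master Theorem for T(n) = 18T(n/6) + O(n^2):

a = 18, b = 6, c = 2
log_b(a) = log_6(18) = 1.6131

Case 3: c = 2 > log_6(18) = 1.6131
T(n) = O(n^2) = O(n^2)

For T(n) = 18T(n/6) + O(n^2): log_6(18) = 1.6131. This is Case 3 of the Master Theorem (c > log_b(a), work dominated by root), giving O(n^2).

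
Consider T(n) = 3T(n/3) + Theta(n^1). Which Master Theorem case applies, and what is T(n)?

Master Theorem for T(n) = 3T(n/3) + O(n^1):

a = 3, b = 3, c = 1
log_b(a) = log_3(3) = 1.0000

Case 2: c = 1 = log_3(3) = 1.0000
T(n) = O(n^1 log n) = O(n log n)

For T(n) = 3T(n/3) + O(n^1): log_3(3) = 1.0000. This is Case 2 of the Master Theorem (c = log_b(a), equal work at all levels), giving O(n log n).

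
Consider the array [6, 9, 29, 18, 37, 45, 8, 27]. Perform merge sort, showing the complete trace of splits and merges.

Merge sort trace:

Split: [6, 9, 29, 18, 37, 45, 8, 27] -> [6, 9, 29, 18] and [37, 45, 8, 27]
  Split: [6, 9, 29, 18] -> [6, 9] and [29, 18]
    Split: [6, 9] -> [6] and [9]
    Merge: [6] + [9] -> [6, 9]
    Split: [29, 18] -> [29] and [18]
    Merge: [29] + [18] -> [18, 29]
  Merge: [6, 9] + [18, 29] -> [6, 9, 18, 29]
  Split: [37, 45, 8, 27] -> [37, 45] and [8, 27]
    Split: [37, 45] -> [37] and [45]
    Merge: [37] + [45] -> [37, 45]
    Split: [8, 27] -> [8] and [27]
    Merge: [8] + [27] -> [8, 27]
  Merge: [37, 45] + [8, 27] -> [8, 27, 37, 45]
Merge: [6, 9, 18, 29] + [8, 27, 37, 45] -> [6, 8, 9, 18, 27, 29, 37, 45]

Final sorted array: [6, 8, 9, 18, 27, 29, 37, 45]

The merge sort proceeds by recursively splitting the array and merging sorted halves.
After all merges, the sorted array is [6, 8, 9, 18, 27, 29, 37, 45].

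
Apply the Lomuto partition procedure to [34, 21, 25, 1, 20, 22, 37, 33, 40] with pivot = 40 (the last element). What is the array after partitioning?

Lomuto partition with pivot = 40:

Initial array: [34, 21, 25, 1, 20, 22, 37, 33, 40]

arr[0]=34 <= 40: swap with position 0, array becomes [34, 21, 25, 1, 20, 22, 37, 33, 40]
arr[1]=21 <= 40: swap with position 1, array becomes [34, 21, 25, 1, 20, 22, 37, 33, 40]
arr[2]=25 <= 40: swap with position 2, array becomes [34, 21, 25, 1, 20, 22, 37, 33, 40]
arr[3]=1 <= 40: swap with position 3, array becomes [34, 21, 25, 1, 20, 22, 37, 33, 40]
arr[4]=20 <= 40: swap with position 4, array becomes [34, 21, 25, 1, 20, 22, 37, 33, 40]
arr[5]=22 <= 40: swap with position 5, array becomes [34, 21, 25, 1, 20, 22, 37, 33, 40]
arr[6]=37 <= 40: swap with position 6, array becomes [34, 21, 25, 1, 20, 22, 37, 33, 40]
arr[7]=33 <= 40: swap with position 7, array becomes [34, 21, 25, 1, 20, 22, 37, 33, 40]

Place pivot at position 8: [34, 21, 25, 1, 20, 22, 37, 33, 40]
Pivot position: 8

After partitioning with pivot 40, the array becomes [34, 21, 25, 1, 20, 22, 37, 33, 40]. The pivot is placed at index 8. All elements to the left of the pivot are <= 40, and all elements to the right are > 40.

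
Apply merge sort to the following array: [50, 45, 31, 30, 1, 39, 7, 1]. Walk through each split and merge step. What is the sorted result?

Merge sort trace:

Split: [50, 45, 31, 30, 1, 39, 7, 1] -> [50, 45, 31, 30] and [1, 39, 7, 1]
  Split: [50, 45, 31, 30] -> [50, 45] and [31, 30]
    Split: [50, 45] -> [50] and [45]
    Merge: [50] + [45] -> [45, 50]
    Split: [31, 30] -> [31] and [30]
    Merge: [31] + [30] -> [30, 31]
  Merge: [45, 50] + [30, 31] -> [30, 31, 45, 50]
  Split: [1, 39, 7, 1] -> [1, 39] and [7, 1]
    Split: [1, 39] -> [1] and [39]
    Merge: [1] + [39] -> [1, 39]
    Split: [7, 1] -> [7] and [1]
    Merge: [7] + [1] -> [1, 7]
  Merge: [1, 39] + [1, 7] -> [1, 1, 7, 39]
Merge: [30, 31, 45, 50] + [1, 1, 7, 39] -> [1, 1, 7, 30, 31, 39, 45, 50]

Final sorted array: [1, 1, 7, 30, 31, 39, 45, 50]

The merge sort proceeds by recursively splitting the array and merging sorted halves.
After all merges, the sorted array is [1, 1, 7, 30, 31, 39, 45, 50].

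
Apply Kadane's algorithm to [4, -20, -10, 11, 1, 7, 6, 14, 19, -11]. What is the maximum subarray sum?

Using Kadane's algorithm on [4, -20, -10, 11, 1, 7, 6, 14, 19, -11]:

Scanning through the array:
Position 1 (value -20): max_ending_here = -16, max_so_far = 4
Position 2 (value -10): max_ending_here = -10, max_so_far = 4
Position 3 (value 11): max_ending_here = 11, max_so_far = 11
Position 4 (value 1): max_ending_here = 12, max_so_far = 12
Position 5 (value 7): max_ending_here = 19, max_so_far = 19
Position 6 (value 6): max_ending_here = 25, max_so_far = 25
Position 7 (value 14): max_ending_here = 39, max_so_far = 39
Position 8 (value 19): max_ending_here = 58, max_so_far = 58
Position 9 (value -11): max_ending_here = 47, max_so_far = 58

Maximum subarray: [11, 1, 7, 6, 14, 19]
Maximum sum: 58

The maximum subarray is [11, 1, 7, 6, 14, 19] with sum 58. This subarray runs from index 3 to index 8.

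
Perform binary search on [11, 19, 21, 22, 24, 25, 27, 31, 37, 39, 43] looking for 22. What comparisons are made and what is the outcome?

Binary search for 22 in [11, 19, 21, 22, 24, 25, 27, 31, 37, 39, 43]:

lo=0, hi=10, mid=5, arr[mid]=25 -> 25 > 22, search left half
lo=0, hi=4, mid=2, arr[mid]=21 -> 21 < 22, search right half
lo=3, hi=4, mid=3, arr[mid]=22 -> Found target at index 3!

Binary search finds 22 at index 3 after 3 comparisons. The search repeatedly halves the search space by comparing with the middle element.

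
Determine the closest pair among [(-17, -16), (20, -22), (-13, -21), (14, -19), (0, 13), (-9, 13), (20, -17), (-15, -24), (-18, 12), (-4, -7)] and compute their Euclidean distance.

Computing all pairwise distances among 10 points:

d((-17, -16), (20, -22)) = 37.4833
d((-17, -16), (-13, -21)) = 6.4031
d((-17, -16), (14, -19)) = 31.1448
d((-17, -16), (0, 13)) = 33.6155
d((-17, -16), (-9, 13)) = 30.0832
d((-17, -16), (20, -17)) = 37.0135
d((-17, -16), (-15, -24)) = 8.2462
d((-17, -16), (-18, 12)) = 28.0179
d((-17, -16), (-4, -7)) = 15.8114
d((20, -22), (-13, -21)) = 33.0151
d((20, -22), (14, -19)) = 6.7082
d((20, -22), (0, 13)) = 40.3113
d((20, -22), (-9, 13)) = 45.4533
d((20, -22), (20, -17)) = 5.0
d((20, -22), (-15, -24)) = 35.0571
d((20, -22), (-18, 12)) = 50.9902
d((20, -22), (-4, -7)) = 28.3019
d((-13, -21), (14, -19)) = 27.074
d((-13, -21), (0, 13)) = 36.4005
d((-13, -21), (-9, 13)) = 34.2345
d((-13, -21), (20, -17)) = 33.2415
d((-13, -21), (-15, -24)) = 3.6056 <-- minimum
d((-13, -21), (-18, 12)) = 33.3766
d((-13, -21), (-4, -7)) = 16.6433
d((14, -19), (0, 13)) = 34.9285
d((14, -19), (-9, 13)) = 39.4081
d((14, -19), (20, -17)) = 6.3246
d((14, -19), (-15, -24)) = 29.4279
d((14, -19), (-18, 12)) = 44.5533
d((14, -19), (-4, -7)) = 21.6333
d((0, 13), (-9, 13)) = 9.0
d((0, 13), (20, -17)) = 36.0555
d((0, 13), (-15, -24)) = 39.9249
d((0, 13), (-18, 12)) = 18.0278
d((0, 13), (-4, -7)) = 20.3961
d((-9, 13), (20, -17)) = 41.7253
d((-9, 13), (-15, -24)) = 37.4833
d((-9, 13), (-18, 12)) = 9.0554
d((-9, 13), (-4, -7)) = 20.6155
d((20, -17), (-15, -24)) = 35.6931
d((20, -17), (-18, 12)) = 47.8017
d((20, -17), (-4, -7)) = 26.0
d((-15, -24), (-18, 12)) = 36.1248
d((-15, -24), (-4, -7)) = 20.2485
d((-18, 12), (-4, -7)) = 23.6008

Closest pair: (-13, -21) and (-15, -24) with distance 3.6056

The closest pair is (-13, -21) and (-15, -24) with Euclidean distance 3.6056. For 10 points, brute-force pairwise comparison is shown above. For large n, the divide-and-conquer algorithm (sort by x, recurse on halves, check the dividing strip) achieves O(n log n).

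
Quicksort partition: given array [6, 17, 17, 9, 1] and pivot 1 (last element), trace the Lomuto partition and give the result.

Lomuto partition with pivot = 1:

Initial array: [6, 17, 17, 9, 1]

arr[0]=6 > 1: no swap
arr[1]=17 > 1: no swap
arr[2]=17 > 1: no swap
arr[3]=9 > 1: no swap

Place pivot at position 0: [1, 17, 17, 9, 6]
Pivot position: 0

After partitioning with pivot 1, the array becomes [1, 17, 17, 9, 6]. The pivot is placed at index 0. All elements to the left of the pivot are <= 1, and all elements to the right are > 1.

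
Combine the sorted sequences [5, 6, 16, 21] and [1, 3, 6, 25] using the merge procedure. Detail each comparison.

Merging process:

Compare 5 vs 1: take 1 from right. Merged: [1]
Compare 5 vs 3: take 3 from right. Merged: [1, 3]
Compare 5 vs 6: take 5 from left. Merged: [1, 3, 5]
Compare 6 vs 6: take 6 from left. Merged: [1, 3, 5, 6]
Compare 16 vs 6: take 6 from right. Merged: [1, 3, 5, 6, 6]
Compare 16 vs 25: take 16 from left. Merged: [1, 3, 5, 6, 6, 16]
Compare 21 vs 25: take 21 from left. Merged: [1, 3, 5, 6, 6, 16, 21]
Append remaining from right: [25]. Merged: [1, 3, 5, 6, 6, 16, 21, 25]

Final merged array: [1, 3, 5, 6, 6, 16, 21, 25]
Total comparisons: 7

The merged array is [1, 3, 5, 6, 6, 16, 21, 25], requiring 7 comparisons. The merge step runs in O(n) time where n is the total number of elements.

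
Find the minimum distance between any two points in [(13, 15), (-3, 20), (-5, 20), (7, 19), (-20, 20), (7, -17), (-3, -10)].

Computing all pairwise distances among 7 points:

d((13, 15), (-3, 20)) = 16.7631
d((13, 15), (-5, 20)) = 18.6815
d((13, 15), (7, 19)) = 7.2111
d((13, 15), (-20, 20)) = 33.3766
d((13, 15), (7, -17)) = 32.5576
d((13, 15), (-3, -10)) = 29.6816
d((-3, 20), (-5, 20)) = 2.0 <-- minimum
d((-3, 20), (7, 19)) = 10.0499
d((-3, 20), (-20, 20)) = 17.0
d((-3, 20), (7, -17)) = 38.3275
d((-3, 20), (-3, -10)) = 30.0
d((-5, 20), (7, 19)) = 12.0416
d((-5, 20), (-20, 20)) = 15.0
d((-5, 20), (7, -17)) = 38.8973
d((-5, 20), (-3, -10)) = 30.0666
d((7, 19), (-20, 20)) = 27.0185
d((7, 19), (7, -17)) = 36.0
d((7, 19), (-3, -10)) = 30.6757
d((-20, 20), (7, -17)) = 45.8039
d((-20, 20), (-3, -10)) = 34.4819
d((7, -17), (-3, -10)) = 12.2066

Closest pair: (-3, 20) and (-5, 20) with distance 2.0

The closest pair is (-3, 20) and (-5, 20) with Euclidean distance 2.0. For 7 points, brute-force pairwise comparison is shown above. For large n, the divide-and-conquer algorithm (sort by x, recurse on halves, check the dividing strip) achieves O(n log n).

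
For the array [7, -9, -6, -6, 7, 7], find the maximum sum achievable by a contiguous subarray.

Using Kadane's algorithm on [7, -9, -6, -6, 7, 7]:

Scanning through the array:
Position 1 (value -9): max_ending_here = -2, max_so_far = 7
Position 2 (value -6): max_ending_here = -6, max_so_far = 7
Position 3 (value -6): max_ending_here = -6, max_so_far = 7
Position 4 (value 7): max_ending_here = 7, max_so_far = 7
Position 5 (value 7): max_ending_here = 14, max_so_far = 14

Maximum subarray: [7, 7]
Maximum sum: 14

The maximum subarray is [7, 7] with sum 14. This subarray runs from index 4 to index 5.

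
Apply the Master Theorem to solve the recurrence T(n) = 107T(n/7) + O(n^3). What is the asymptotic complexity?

Master Theorem for T(n) = 107T(n/7) + O(n^3):

a = 107, b = 7, c = 3
log_b(a) = log_7(107) = 2.4014

Case 3: c = 3 > log_7(107) = 2.4014
T(n) = O(n^3) = O(n^3)

For T(n) = 107T(n/7) + O(n^3): log_7(107) = 2.4014. This is Case 3 of the Master Theorem (c > log_b(a), work dominated by root), giving O(n^3).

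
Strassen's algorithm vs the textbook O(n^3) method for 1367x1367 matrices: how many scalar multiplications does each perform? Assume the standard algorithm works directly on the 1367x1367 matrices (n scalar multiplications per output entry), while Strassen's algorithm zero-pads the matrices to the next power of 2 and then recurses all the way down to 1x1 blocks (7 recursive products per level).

Matrix multiplication for 1367x1367 matrices:

Strassen's algorithm requires power-of-2 dimensions. Pad 1367x1367 to 2048x2048 (next power of 2).

Standard algorithm: 1367^3 = 2554497863 multiplications
Strassen's algorithm: 7^(log2(2048)) = 7^11 = 1977326743 multiplications
Savings: 2554497863 - 1977326743 = 577171120 multiplications

Standard: 2554497863 multiplications (1367^3). Strassen: 1977326743 multiplications (7^11, after padding to 2048x2048). Strassen reduces 8 recursive multiplications to 7 at each level.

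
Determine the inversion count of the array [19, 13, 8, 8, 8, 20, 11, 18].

Finding inversions in [19, 13, 8, 8, 8, 20, 11, 18]:

(0, 1): arr[0]=19 > arr[1]=13
(0, 2): arr[0]=19 > arr[2]=8
(0, 3): arr[0]=19 > arr[3]=8
(0, 4): arr[0]=19 > arr[4]=8
(0, 6): arr[0]=19 > arr[6]=11
(0, 7): arr[0]=19 > arr[7]=18
(1, 2): arr[1]=13 > arr[2]=8
(1, 3): arr[1]=13 > arr[3]=8
(1, 4): arr[1]=13 > arr[4]=8
(1, 6): arr[1]=13 > arr[6]=11
(5, 6): arr[5]=20 > arr[6]=11
(5, 7): arr[5]=20 > arr[7]=18

Total inversions: 12

The array has 12 inversion(s): (0,1), (0,2), (0,3), (0,4), (0,6), (0,7), (1,2), (1,3), (1,4), (1,6), (5,6), (5,7). Each pair (i,j) satisfies i < j and arr[i] > arr[j].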